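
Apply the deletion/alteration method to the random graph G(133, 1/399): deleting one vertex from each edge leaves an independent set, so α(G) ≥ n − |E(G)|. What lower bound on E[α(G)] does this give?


E[|E(G)|] = C(133, 2)·p = 8778 · (1/399) = 22.
E[α(G)] ≥ n − E[|E(G)|] = 133 − 22 = 111.
Numerically: ≈ 111.000.
(This is only a lower bound; the true E[α(G)] may be larger.)

E[α(G)] ≥ 111 ≈ 111.000.


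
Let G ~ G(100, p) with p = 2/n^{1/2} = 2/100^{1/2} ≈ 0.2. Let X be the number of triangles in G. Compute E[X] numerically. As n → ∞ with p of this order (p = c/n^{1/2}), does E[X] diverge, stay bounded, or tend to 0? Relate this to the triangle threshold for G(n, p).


Number of potential triangles: C(100, 3) = 161700.
Each occurs with probability p³ ≈ (0.2)³ ≈ 8.00000000e-03.
By linearity: E[X] = C(100, 3)·p³ ≈ 161700 · 8.00000000e-03 ≈ 1293.600000.
Since α = 1/2 < 1, p = c/n^{1/2} ≫ 1/n is above the triangle threshold p ~ 1/n. Asymptotically E[X] ~ (c³/6)·n^{3(1−α)} = (2³/6)·n^{1.5} → ∞; triangles are abundant w.h.p.

E[X] ≈ 1293.600000; in regime p = Θ(1/n^{1/2}) E[X] diverges (above the triangle threshold p ~ 1/n).


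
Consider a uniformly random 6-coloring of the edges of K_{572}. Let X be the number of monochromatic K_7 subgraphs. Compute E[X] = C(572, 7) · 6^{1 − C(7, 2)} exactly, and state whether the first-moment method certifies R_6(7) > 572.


E[X] = C(572, 7) · 6^{1 − 21} = 3831215212271304 · 6^{−20} = 3831215212271304/3656158440062976.
As a reduced fraction: E[X] = 17737107464219/16926659444736 ≈ 1.047880.
Is E[X] < 1? NO.
Since E[X] ≥ 1, the first-moment bound is inconclusive at n = 572; it does NOT by itself certify R_6(7) > 572.

E[X] = 17737107464219/16926659444736 ≈ 1.047880; E[X] ≥ 1; first-moment method inconclusive here.


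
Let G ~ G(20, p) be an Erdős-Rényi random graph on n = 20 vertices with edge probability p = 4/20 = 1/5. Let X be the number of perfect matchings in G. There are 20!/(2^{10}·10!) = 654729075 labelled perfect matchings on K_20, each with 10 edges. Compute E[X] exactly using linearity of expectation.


K_20 has 20!/(2^{10}·10!) = 654729075 labelled perfect matchings.
For each such perfect matching H, let X_H = 1 if all 10 edges of H are present in G. Then P[X_H = 1] = p^{10} = (1/5)^{10} = 1/9765625.
By linearity: E[X] = Σ_H E[X_H] = 654729075 · p^{10} = 654729075 · 1/9765625 = 26189163/390625.
Numerically: E[X] ≈ 67.0443.

E[X] = 654729075 · (1/5)^{10} = 26189163/390625 ≈ 67.0443.


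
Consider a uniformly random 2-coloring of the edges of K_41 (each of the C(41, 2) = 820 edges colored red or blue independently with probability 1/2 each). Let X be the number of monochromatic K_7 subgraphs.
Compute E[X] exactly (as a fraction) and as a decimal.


Let X = Σ_S X_S over the C(41, 7) = 22481940 subsets S of size 7, where X_S = 1 if the K_7 on S is monochromatic.
For a fixed S, the K_7 on S has C(7, 2) = 21 edges. P[all 21 edges red] = (1/2)^21, and likewise for blue, so P[monochromatic] = 2·(1/2)^21 = 2^{1 − 21} = 1/1048576.
By linearity: E[X] = C(41, 7) · 2^{1 − 21} = 22481940 · 1/1048576 = 5620485/262144.
Numerically: E[X] ≈ 21.4404.

E[X] = C(41,7)·2^(1−C(7,2)) = 5620485/262144 ≈ 21.4404.


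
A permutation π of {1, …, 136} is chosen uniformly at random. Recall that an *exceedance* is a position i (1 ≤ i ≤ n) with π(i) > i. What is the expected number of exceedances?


Write X = Σ_{i=1}^{136} X_i, where X_i = 1_{π(i) > i}.
For each fixed i, π(i) is uniform over {1, …, 136} (marginal of a uniform permutation), so P[π(i) > i] = (n − i)/n. Summing: Σ_{i=1}^{136} (n − i)/n = (0 + 1 + … + 135)/136 = 136(136 − 1)/(2·136) = (136 − 1)/2.
Hence E[X] = Σ_{i=1}^{136} (136 − i)/136 = 135/2 ≈ 67.500000.

E[X] = 135/2 = 67.500000.


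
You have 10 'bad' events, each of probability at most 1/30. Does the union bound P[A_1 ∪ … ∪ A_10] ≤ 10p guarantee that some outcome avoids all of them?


Union bound: P[∪_{i=1}^{10} A_i] ≤ Σ_i P[A_i] ≤ 10·p = 10·(1/30) = 1/3.
Numerically: 1/3 ≈ 0.333.
Is 1/3 < 1? YES.
Since P[∪ A_i] ≤ 1/3 < 1, the complement has P[∩ A_i^c] ≥ 1 − 1/3 = 2/3 > 0, so some outcome avoids every A_i.

10·p = 1/3 ≈ 0.333; existence CERTIFIED by the union bound.


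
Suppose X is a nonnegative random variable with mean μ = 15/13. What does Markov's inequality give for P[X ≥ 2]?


μ = E[X] = 15/13, a = 2.
Markov: P[X ≥ 2] ≤ μ/a = (15/13)/2 = 15/26.
Numerically: ≈ 0.577.
(Since a = 2 > μ = 1.154, the bound 15/26 is < 1 and informative.)

P[X ≥ 2] ≤ 15/26 ≈ 0.577.


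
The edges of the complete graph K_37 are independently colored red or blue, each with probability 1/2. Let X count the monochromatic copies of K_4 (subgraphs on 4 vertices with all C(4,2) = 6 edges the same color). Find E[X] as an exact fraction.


Let X = Σ_S X_S over the C(37, 4) = 66045 subsets S of size 4, where X_S = 1 if the K_4 on S is monochromatic.
For a fixed S, the K_4 on S has C(4, 2) = 6 edges. P[all 6 edges red] = (1/2)^6, and likewise for blue, so P[monochromatic] = 2·(1/2)^6 = 2^{1 − 6} = 1/32.
By linearity of expectation: E[X] = C(37, 4) · 2^{1 − 6} = 66045 · 1/32 = 66045/32.
Numerically: E[X] ≈ 2063.906250.

E[X] = C(37,4)·2^(1−C(4,2)) = 66045/32 ≈ 2063.906250.


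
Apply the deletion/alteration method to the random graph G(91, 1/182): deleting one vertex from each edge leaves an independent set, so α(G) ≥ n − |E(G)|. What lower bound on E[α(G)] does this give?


E[|E(G)|] = C(91, 2)·p = 4095 · (1/182) = 45/2.
E[α(G)] ≥ n − E[|E(G)|] = 91 − 45/2 = 137/2.
Numerically: ≈ 68.500000.
(This is only a lower bound; the true E[α(G)] may be larger.)

E[α(G)] ≥ 137/2 ≈ 68.500000.


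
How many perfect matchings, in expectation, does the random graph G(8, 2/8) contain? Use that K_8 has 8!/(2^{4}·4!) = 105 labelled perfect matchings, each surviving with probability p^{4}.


K_8 has 8!/(2^{4}·4!) = 105 labelled perfect matchings.
For each such perfect matching H, let X_H = 1 if all 4 edges of H are present in G. Then P[X_H = 1] = p^{4} = (1/4)^{4} = 1/256.
By linearity: E[X] = Σ_H E[X_H] = 105 · p^{4} = 105 · 1/256 = 105/256.
Numerically: E[X] ≈ 0.41016.

E[X] = 105 · (1/4)^{4} = 105/256 ≈ 0.41016.


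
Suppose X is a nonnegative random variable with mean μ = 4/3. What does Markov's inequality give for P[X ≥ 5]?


μ = E[X] = 4/3, a = 5.
Markov: P[X ≥ 5] ≤ μ/a = (4/3)/5 = 4/15.
Numerically: ≈ 0.2667.
(Since a = 5 > μ = 1.3333, the bound 4/15 is < 1 and informative.)

P[X ≥ 5] ≤ 4/15 ≈ 0.2667.


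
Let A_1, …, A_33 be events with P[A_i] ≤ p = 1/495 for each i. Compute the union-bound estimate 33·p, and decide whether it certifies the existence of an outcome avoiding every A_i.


Union bound: P[∪_{i=1}^{33} A_i] ≤ Σ_i P[A_i] ≤ 33·p = 33·(1/495) = 1/15.
Numerically: 1/15 ≈ 0.0667.
Is 1/15 < 1? YES.
Since P[∪ A_i] ≤ 1/15 < 1, the complement has P[∩ A_i^c] ≥ 1 − 1/15 = 14/15 > 0, so some outcome avoids every A_i.

33·p = 1/15 ≈ 0.0667; existence CERTIFIED by the union bound.


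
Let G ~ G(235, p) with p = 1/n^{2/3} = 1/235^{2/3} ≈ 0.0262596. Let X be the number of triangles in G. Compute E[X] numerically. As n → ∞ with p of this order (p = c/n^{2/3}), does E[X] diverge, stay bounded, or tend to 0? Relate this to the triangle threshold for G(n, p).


Number of potential triangles: C(235, 3) = 2135445.
Each occurs with probability p³ ≈ (0.0262596)³ ≈ 1.81077411e-05.
By linearity: E[X] = C(235, 3)·p³ ≈ 2135445 · 1.81077411e-05 ≈ 38.668085.
Since α = 2/3 < 1, p = c/n^{2/3} ≫ 1/n is above the triangle threshold p ~ 1/n. Asymptotically E[X] ~ (c³/6)·n^{3(1−α)} = (1³/6)·n^{1} → ∞; triangles are abundant w.h.p.

E[X] ≈ 38.668085; in regime p = Θ(1/n^{2/3}) E[X] diverges (above the triangle threshold p ~ 1/n).


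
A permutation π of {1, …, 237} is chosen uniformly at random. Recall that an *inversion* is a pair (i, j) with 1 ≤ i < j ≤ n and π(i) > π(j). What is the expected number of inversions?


Write X = Σ X_I over the C(237, 2) = 27966 pairs i < j, with X_I the indicator of one inversion.
There are 27966 indicators.
For each fixed pair i < j, the values π(i) and π(j) are two distinct elements of {1, …, 237} in uniformly random order; by symmetry P[π(i) > π(j)] = 1/2.
By linearity: E[X] = 27966 · (1/2) = C(237, 2) · (1/2) = 27966/2 = 13983 ≈ 13983.0000.

E[X] = 13983 = 13983.0000.


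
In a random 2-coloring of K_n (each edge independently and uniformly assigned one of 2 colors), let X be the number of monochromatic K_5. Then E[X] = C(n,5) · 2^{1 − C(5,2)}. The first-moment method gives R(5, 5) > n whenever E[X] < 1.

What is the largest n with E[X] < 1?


We need C(n, 5) · 2^{1 − 10} < 1, i.e. C(n, 5) < 2^{10 − 1} = 512.
Check values of n near the boundary:
  n = 8: C(8, 5) = 56; 56 < 512? YES
  n = 9: C(9, 5) = 126; 126 < 512? YES
  n = 10: C(10, 5) = 252; 252 < 512? YES
  n = 11: C(11, 5) = 462; 462 < 512? YES
  n = 12: C(12, 5) = 792; 792 < 512? NO
  n = 13: C(13, 5) = 1287; 1287 < 512? NO
The largest n with C(n, 5) < 512 is n = 11 (where E[X] = 231/256 ≈ 0.9023438). Hence R(5, 5) > 11, i.e. R(5, 5) ≥ 12.

Largest n = 11; hence R(5, 5) > 11.


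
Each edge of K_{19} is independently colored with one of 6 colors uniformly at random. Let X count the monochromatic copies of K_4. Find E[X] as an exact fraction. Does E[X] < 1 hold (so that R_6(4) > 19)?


E[X] = C(19, 4) · 6^{1 − 6} = 3876 · 6^{−5} = 3876/7776.
As a reduced fraction: E[X] = 323/648 ≈ 0.498457.
Is E[X] < 1? YES.
Since E[X] < 1, there exists a 6-coloring of K_{19} with no monochromatic K_4; hence R_6(4) > 19.

E[X] = 323/648 ≈ 0.498457; E[X] < 1, so R_6(4) > 19.


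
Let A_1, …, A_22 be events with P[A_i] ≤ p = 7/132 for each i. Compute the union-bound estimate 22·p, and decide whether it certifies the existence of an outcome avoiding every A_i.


Union bound: P[∪_{i=1}^{22} A_i] ≤ Σ_i P[A_i] ≤ 22·p = 22·(7/132) = 7/6.
Numerically: 7/6 ≈ 1.1667.
Is 7/6 < 1? NO.
Since the bound 7/6 is ≥ 1, the union bound is uninformative here; it does NOT by itself certify existence.

22·p = 7/6 ≈ 1.1667; existence NOT certified by the union bound.


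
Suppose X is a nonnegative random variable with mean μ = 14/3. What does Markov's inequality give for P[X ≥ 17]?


μ = E[X] = 14/3, a = 17.
Markov: P[X ≥ 17] ≤ μ/a = (14/3)/17 = 14/51.
Numerically: ≈ 0.27451.
(Since a = 17 > μ = 4.66667, the bound 14/51 is < 1 and informative.)

P[X ≥ 17] ≤ 14/51 ≈ 0.27451.


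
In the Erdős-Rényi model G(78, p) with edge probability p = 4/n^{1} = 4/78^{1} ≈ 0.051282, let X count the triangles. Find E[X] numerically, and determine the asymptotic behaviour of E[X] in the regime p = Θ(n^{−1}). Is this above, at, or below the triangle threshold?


Number of potential triangles: C(78, 3) = 76076.
Each occurs with probability p³ ≈ (0.051282)³ ≈ 1.3486404e-04.
By linearity: E[X] = C(78, 3)·p³ ≈ 76076 · 1.3486404e-04 ≈ 10.25992.
Here α = 1, so p = 4/n is exactly at the triangle threshold p ~ 1/n. Asymptotically E[X] → c³/6 = 4³/6 = 32/3 ≈ 10.66667, a bounded constant. In this regime the triangle count is asymptotically Poisson(c³/6).

E[X] ≈ 10.25992; in regime p = Θ(1/n^{1}) E[X] stays bounded (at the triangle threshold p ~ 1/n).


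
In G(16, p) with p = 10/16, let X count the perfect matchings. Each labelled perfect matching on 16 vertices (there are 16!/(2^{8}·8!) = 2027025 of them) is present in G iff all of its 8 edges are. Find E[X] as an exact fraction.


K_16 has 16!/(2^{8}·8!) = 2027025 labelled perfect matchings.
For each such perfect matching H, let X_H = 1 if all 8 edges of H are present in G. Then P[X_H = 1] = p^{8} = (5/8)^{8} = 390625/16777216.
By linearity: E[X] = Σ_H E[X_H] = 2027025 · p^{8} = 2027025 · 390625/16777216 = 791806640625/16777216.
Numerically: E[X] ≈ 4.72e+04.

E[X] = 2027025 · (5/8)^{8} = 791806640625/16777216 ≈ 4.72e+04.


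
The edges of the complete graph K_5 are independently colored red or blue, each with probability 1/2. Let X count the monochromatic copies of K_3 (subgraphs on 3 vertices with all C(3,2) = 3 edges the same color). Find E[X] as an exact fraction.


Let X = Σ_S X_S over the C(5, 3) = 10 subsets S of size 3, where X_S = 1 if the K_3 on S is monochromatic.
For a fixed S, the K_3 on S has C(3, 2) = 3 edges. P[all 3 edges red] = (1/2)^3, and likewise for blue, so P[monochromatic] = 2·(1/2)^3 = 2^{1 − 3} = 1/4.
By linearity of expectation: E[X] = C(5, 3) · 2^{1 − 3} = 10 · 1/4 = 5/2.
Numerically: E[X] ≈ 2.50000.

E[X] = C(5,3)·2^(1−C(3,2)) = 5/2 ≈ 2.50000.


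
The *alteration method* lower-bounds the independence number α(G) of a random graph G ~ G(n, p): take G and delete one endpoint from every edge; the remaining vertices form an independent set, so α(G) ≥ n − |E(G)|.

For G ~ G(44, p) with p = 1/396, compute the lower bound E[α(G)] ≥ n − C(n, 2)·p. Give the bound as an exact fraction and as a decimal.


E[|E(G)|] = C(44, 2)·p = 946 · (1/396) = 43/18.
E[α(G)] ≥ n − E[|E(G)|] = 44 − 43/18 = 749/18.
Numerically: ≈ 41.61111.
(This is only a lower bound; the true E[α(G)] may be larger.)

E[α(G)] ≥ 749/18 ≈ 41.61111.


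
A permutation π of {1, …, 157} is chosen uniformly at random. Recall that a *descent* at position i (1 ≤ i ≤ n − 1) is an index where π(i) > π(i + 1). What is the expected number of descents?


Write X = Σ X_I over i = 1, …, 156, with X_I the indicator of one descent.
There are 156 indicators.
For each fixed i, the pair (π(i), π(i+1)) is a uniformly random ordered pair of distinct values from {1, …, 157}; by symmetry P[π(i) > π(i+1)] = 1/2.
By linearity: E[X] = 156 · (1/2) = (157 − 1) · (1/2) = 78 ≈ 78.0000.

E[X] = 78 = 78.0000.


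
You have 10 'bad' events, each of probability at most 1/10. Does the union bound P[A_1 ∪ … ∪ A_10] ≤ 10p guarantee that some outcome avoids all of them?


Union bound: P[∪_{i=1}^{10} A_i] ≤ Σ_i P[A_i] ≤ 10·p = 10·(1/10) = 1.
Numerically: 1 ≈ 1.0000000.
Is 1 < 1? NO.
Since the bound 1 is ≥ 1, the union bound is uninformative here; it does NOT by itself certify existence.

10·p = 1 ≈ 1.0000000; existence NOT certified by the union bound.


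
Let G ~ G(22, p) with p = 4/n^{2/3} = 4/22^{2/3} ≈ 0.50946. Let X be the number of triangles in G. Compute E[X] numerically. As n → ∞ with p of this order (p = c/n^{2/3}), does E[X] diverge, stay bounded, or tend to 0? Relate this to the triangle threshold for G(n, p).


Number of potential triangles: C(22, 3) = 1540.
Each occurs with probability p³ ≈ (0.50946)³ ≈ 1.3223140e-01.
By linearity: E[X] = C(22, 3)·p³ ≈ 1540 · 1.3223140e-01 ≈ 203.63636.
Since α = 2/3 < 1, p = c/n^{2/3} ≫ 1/n is above the triangle threshold p ~ 1/n. Asymptotically E[X] ~ (c³/6)·n^{3(1−α)} = (4³/6)·n^{1} → ∞; triangles are abundant w.h.p.

E[X] ≈ 203.63636; in regime p = Θ(1/n^{2/3}) E[X] diverges (above the triangle threshold p ~ 1/n).


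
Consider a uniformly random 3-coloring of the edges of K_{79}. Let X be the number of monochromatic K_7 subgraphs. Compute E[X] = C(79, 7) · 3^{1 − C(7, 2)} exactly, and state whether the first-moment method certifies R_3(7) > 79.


E[X] = C(79, 7) · 3^{1 − 21} = 2898753715 · 3^{−20} = 2898753715/3486784401.
As a reduced fraction: E[X] = 2898753715/3486784401 ≈ 0.8313544.
Is E[X] < 1? YES.
Since E[X] < 1, there exists a 3-coloring of K_{79} with no monochromatic K_7; hence R_3(7) > 79.

E[X] = 2898753715/3486784401 ≈ 0.8313544; E[X] < 1, so R_3(7) > 79.


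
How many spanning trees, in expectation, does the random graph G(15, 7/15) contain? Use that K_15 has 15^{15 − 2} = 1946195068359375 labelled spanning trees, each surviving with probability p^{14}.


K_15 has 15^{15 − 2} = 1946195068359375 labelled spanning trees.
For each such spanning tree H, let X_H = 1 if all 14 edges of H are present in G. Then P[X_H = 1] = p^{14} = (7/15)^{14} = 678223072849/29192926025390625.
By linearity of expectation: E[X] = Σ_H E[X_H] = 1946195068359375 · p^{14} = 1946195068359375 · 678223072849/29192926025390625 = 678223072849/15.
Numerically: E[X] ≈ 4.521e+10.

E[X] = 1946195068359375 · (7/15)^{14} = 678223072849/15 ≈ 4.521e+10.


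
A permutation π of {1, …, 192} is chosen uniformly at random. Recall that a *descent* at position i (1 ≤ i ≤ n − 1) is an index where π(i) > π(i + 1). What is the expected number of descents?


Write X = Σ X_I over i = 1, …, 191, with X_I the indicator of one descent.
There are 191 indicators.
For each fixed i, the pair (π(i), π(i+1)) is a uniformly random ordered pair of distinct values from {1, …, 192}; by symmetry P[π(i) > π(i+1)] = 1/2.
By linearity: E[X] = 191 · (1/2) = (192 − 1) · (1/2) = 191/2 ≈ 95.5000.

E[X] = 191/2 = 95.5000.


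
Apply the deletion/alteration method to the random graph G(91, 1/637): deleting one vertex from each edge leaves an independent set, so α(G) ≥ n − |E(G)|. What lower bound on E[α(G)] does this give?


E[|E(G)|] = C(91, 2)·p = 4095 · (1/637) = 45/7.
E[α(G)] ≥ n − E[|E(G)|] = 91 − 45/7 = 592/7.
Numerically: ≈ 84.571429.
(This is only a lower bound; the true E[α(G)] may be larger.)

E[α(G)] ≥ 592/7 ≈ 84.571429.


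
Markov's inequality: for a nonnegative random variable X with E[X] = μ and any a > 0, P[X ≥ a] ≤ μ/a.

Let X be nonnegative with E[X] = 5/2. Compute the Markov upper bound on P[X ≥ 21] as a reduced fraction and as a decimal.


μ = E[X] = 5/2, a = 21.
Markov: P[X ≥ 21] ≤ μ/a = (5/2)/21 = 5/42.
Numerically: ≈ 0.119048.
(Since a = 21 > μ = 2.500000, the bound 5/42 is < 1 and informative.)

P[X ≥ 21] ≤ 5/42 ≈ 0.119048.


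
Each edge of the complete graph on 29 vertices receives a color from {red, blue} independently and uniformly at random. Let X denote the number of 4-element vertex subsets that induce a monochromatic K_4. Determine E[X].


Let X = Σ_S X_S over the C(29, 4) = 23751 subsets S of size 4, where X_S = 1 if the K_4 on S is monochromatic.
For a fixed S, the K_4 on S has C(4, 2) = 6 edges. P[all 6 edges red] = (1/2)^6, and likewise for blue, so P[monochromatic] = 2·(1/2)^6 = 2^{1 − 6} = 1/32.
By linearity of expectation: E[X] = C(29, 4) · 2^{1 − 6} = 23751 · 1/32 = 23751/32.
Numerically: E[X] ≈ 742.219.

E[X] = C(29,4)·2^(1−C(4,2)) = 23751/32 ≈ 742.219.


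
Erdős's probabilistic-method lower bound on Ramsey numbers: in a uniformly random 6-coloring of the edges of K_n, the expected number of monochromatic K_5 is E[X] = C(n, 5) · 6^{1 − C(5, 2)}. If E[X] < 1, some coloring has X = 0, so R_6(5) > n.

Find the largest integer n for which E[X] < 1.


We need C(n, 5) · 6^{1 − 10} < 1, i.e. C(n, 5) < 6^{10 − 1} = 10077696.
Check values of n near the boundary:
  n = 66: C(66, 5) = 8936928; 8936928 < 10077696? YES
  n = 67: C(67, 5) = 9657648; 9657648 < 10077696? YES
  n = 68: C(68, 5) = 10424128; 10424128 < 10077696? NO
The largest n with C(n, 5) < 10077696 is n = 67 (where E[X] = 67067/69984 ≈ 0.958). Hence R_6(5) > 67, i.e. R_6(5) ≥ 68.

Largest n = 67; hence R_6(5) > 67.


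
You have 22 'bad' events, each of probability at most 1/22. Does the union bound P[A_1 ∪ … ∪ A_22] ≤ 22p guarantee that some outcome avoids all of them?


Union bound: P[∪_{i=1}^{22} A_i] ≤ Σ_i P[A_i] ≤ 22·p = 22·(1/22) = 1.
Numerically: 1 ≈ 1.0000000.
Is 1 < 1? NO.
Since the bound 1 is ≥ 1, the union bound is uninformative here; it does NOT by itself certify existence.

22·p = 1 ≈ 1.0000000; existence NOT certified by the union bound.


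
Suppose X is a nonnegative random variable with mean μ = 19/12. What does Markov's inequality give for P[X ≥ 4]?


μ = E[X] = 19/12, a = 4.
Markov: P[X ≥ 4] ≤ μ/a = (19/12)/4 = 19/48.
Numerically: ≈ 0.39583.
(Since a = 4 > μ = 1.58333, the bound 19/48 is < 1 and informative.)

P[X ≥ 4] ≤ 19/48 ≈ 0.39583.


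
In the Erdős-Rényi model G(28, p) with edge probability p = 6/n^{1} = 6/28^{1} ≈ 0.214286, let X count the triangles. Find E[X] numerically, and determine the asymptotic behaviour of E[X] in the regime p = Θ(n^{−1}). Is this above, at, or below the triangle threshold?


Number of potential triangles: C(28, 3) = 3276.
Each occurs with probability p³ ≈ (0.214286)³ ≈ 9.83965015e-03.
By linearity: E[X] = C(28, 3)·p³ ≈ 3276 · 9.83965015e-03 ≈ 32.234694.
Here α = 1, so p = 6/n is exactly at the triangle threshold p ~ 1/n. Asymptotically E[X] → c³/6 = 6³/6 = 36 ≈ 36.000000, a bounded constant. In this regime the triangle count is asymptotically Poisson(c³/6).

E[X] ≈ 32.234694; in regime p = Θ(1/n^{1}) E[X] stays bounded (at the triangle threshold p ~ 1/n).


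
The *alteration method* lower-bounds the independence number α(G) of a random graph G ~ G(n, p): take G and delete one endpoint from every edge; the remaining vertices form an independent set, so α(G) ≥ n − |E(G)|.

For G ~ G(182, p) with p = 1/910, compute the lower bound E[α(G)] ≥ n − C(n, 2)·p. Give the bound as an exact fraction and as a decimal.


E[|E(G)|] = C(182, 2)·p = 16471 · (1/910) = 181/10.
E[α(G)] ≥ n − E[|E(G)|] = 182 − 181/10 = 1639/10.
Numerically: ≈ 163.90000.
(This is only a lower bound; the true E[α(G)] may be larger.)

E[α(G)] ≥ 1639/10 ≈ 163.90000.


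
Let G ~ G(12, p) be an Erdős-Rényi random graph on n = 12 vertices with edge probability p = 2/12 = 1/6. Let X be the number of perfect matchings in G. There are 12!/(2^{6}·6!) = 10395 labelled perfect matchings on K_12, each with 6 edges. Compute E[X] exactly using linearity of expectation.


K_12 has 12!/(2^{6}·6!) = 10395 labelled perfect matchings.
For each such perfect matching H, let X_H = 1 if all 6 edges of H are present in G. Then P[X_H = 1] = p^{6} = (1/6)^{6} = 1/46656.
By linearity of expectation: E[X] = Σ_H E[X_H] = 10395 · p^{6} = 10395 · 1/46656 = 385/1728.
Numerically: E[X] ≈ 0.2228.

E[X] = 10395 · (1/6)^{6} = 385/1728 ≈ 0.2228.


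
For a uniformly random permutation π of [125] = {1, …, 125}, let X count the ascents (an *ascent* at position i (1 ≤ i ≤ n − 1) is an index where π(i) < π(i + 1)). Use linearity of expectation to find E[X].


Write X = Σ X_I over i = 1, …, 124, with X_I the indicator of one ascent.
There are 124 indicators.
For each fixed i, the pair (π(i), π(i+1)) is a uniformly random ordered pair of distinct values from {1, …, 125}; by symmetry P[π(i) < π(i+1)] = 1/2.
By linearity: E[X] = 124 · (1/2) = (125 − 1) · (1/2) = 62 ≈ 62.000.

E[X] = 62 = 62.000.


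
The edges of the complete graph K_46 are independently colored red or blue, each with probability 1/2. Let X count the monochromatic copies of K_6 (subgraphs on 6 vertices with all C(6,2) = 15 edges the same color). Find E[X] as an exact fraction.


Let X = Σ_S X_S over the C(46, 6) = 9366819 subsets S of size 6, where X_S = 1 if the K_6 on S is monochromatic.
For a fixed S, the K_6 on S has C(6, 2) = 15 edges. P[all 15 edges red] = (1/2)^15, and likewise for blue, so P[monochromatic] = 2·(1/2)^15 = 2^{1 − 15} = 1/16384.
By linearity: E[X] = C(46, 6) · 2^{1 − 15} = 9366819 · 1/16384 = 9366819/16384.
Numerically: E[X] ≈ 571.70526.

E[X] = C(46,6)·2^(1−C(6,2)) = 9366819/16384 ≈ 571.70526.


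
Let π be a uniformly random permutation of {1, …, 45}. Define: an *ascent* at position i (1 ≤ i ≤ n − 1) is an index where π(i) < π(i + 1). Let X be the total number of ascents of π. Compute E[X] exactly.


Write X = Σ X_I over i = 1, …, 44, with X_I the indicator of one ascent.
There are 44 indicators.
For each fixed i, the pair (π(i), π(i+1)) is a uniformly random ordered pair of distinct values from {1, …, 45}; by symmetry P[π(i) < π(i+1)] = 1/2.
By linearity: E[X] = 44 · (1/2) = (45 − 1) · (1/2) = 22 ≈ 22.00000.

E[X] = 22 = 22.00000.


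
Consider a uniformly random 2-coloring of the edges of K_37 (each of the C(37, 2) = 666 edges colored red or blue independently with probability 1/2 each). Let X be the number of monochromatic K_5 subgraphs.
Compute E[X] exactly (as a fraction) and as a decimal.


Let X = Σ_S X_S over the C(37, 5) = 435897 subsets S of size 5, where X_S = 1 if the K_5 on S is monochromatic.
For a fixed S, the K_5 on S has C(5, 2) = 10 edges. P[all 10 edges red] = (1/2)^10, and likewise for blue, so P[monochromatic] = 2·(1/2)^10 = 2^{1 − 10} = 1/512.
By linearity of expectation: E[X] = C(37, 5) · 2^{1 − 10} = 435897 · 1/512 = 435897/512.
Numerically: E[X] ≈ 851.36133.

E[X] = C(37,5)·2^(1−C(5,2)) = 435897/512 ≈ 851.36133.


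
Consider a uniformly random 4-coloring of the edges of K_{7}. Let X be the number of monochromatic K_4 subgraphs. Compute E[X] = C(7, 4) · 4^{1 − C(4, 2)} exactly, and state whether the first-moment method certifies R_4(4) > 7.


E[X] = C(7, 4) · 4^{1 − 6} = 35 · 4^{−5} = 35/1024.
As a reduced fraction: E[X] = 35/1024 ≈ 0.034.
Is E[X] < 1? YES.
Since E[X] < 1, there exists a 4-coloring of K_{7} with no monochromatic K_4; hence R_4(4) > 7.

E[X] = 35/1024 ≈ 0.034; E[X] < 1, so R_4(4) > 7.


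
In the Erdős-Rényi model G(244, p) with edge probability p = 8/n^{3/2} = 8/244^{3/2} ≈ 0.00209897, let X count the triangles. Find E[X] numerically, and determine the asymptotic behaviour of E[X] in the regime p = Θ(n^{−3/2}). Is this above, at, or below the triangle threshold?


Number of potential triangles: C(244, 3) = 2391444.
Each occurs with probability p³ ≈ (0.00209897)³ ≈ 9.24731693e-09.
By linearity: E[X] = C(244, 3)·p³ ≈ 2391444 · 9.24731693e-09 ≈ 0.022114.
Since α = 3/2 > 1, p = c/n^{3/2} = o(1/n) is below the triangle threshold p ~ 1/n. Asymptotically E[X] ~ (c³/6)·n^{3(1−α)} = (8³/6)·n^{-1.5} → 0, so by Markov's inequality G has no triangles w.h.p.

E[X] ≈ 0.022114; in regime p = Θ(1/n^{3/2}) E[X] tends to 0 (below the triangle threshold p ~ 1/n).


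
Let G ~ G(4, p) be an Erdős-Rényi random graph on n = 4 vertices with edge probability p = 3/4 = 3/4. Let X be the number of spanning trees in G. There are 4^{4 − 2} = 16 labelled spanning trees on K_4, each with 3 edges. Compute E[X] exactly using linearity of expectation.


K_4 has 4^{4 − 2} = 16 labelled spanning trees.
For each such spanning tree H, let X_H = 1 if all 3 edges of H are present in G. Then P[X_H = 1] = p^{3} = (3/4)^{3} = 27/64.
By linearity of expectation: E[X] = Σ_H E[X_H] = 16 · p^{3} = 16 · 27/64 = 27/4.
Numerically: E[X] ≈ 6.75.

E[X] = 16 · (3/4)^{3} = 27/4 ≈ 6.75.


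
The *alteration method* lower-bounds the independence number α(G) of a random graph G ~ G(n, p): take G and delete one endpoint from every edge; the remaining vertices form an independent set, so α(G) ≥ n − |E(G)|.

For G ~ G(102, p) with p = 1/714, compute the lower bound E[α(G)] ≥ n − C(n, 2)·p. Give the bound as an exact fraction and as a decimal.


E[|E(G)|] = C(102, 2)·p = 5151 · (1/714) = 101/14.
E[α(G)] ≥ n − E[|E(G)|] = 102 − 101/14 = 1327/14.
Numerically: ≈ 94.785714.
(This is only a lower bound; the true E[α(G)] may be larger.)

E[α(G)] ≥ 1327/14 ≈ 94.785714.


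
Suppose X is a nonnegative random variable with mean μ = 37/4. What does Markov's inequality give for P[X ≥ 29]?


μ = E[X] = 37/4, a = 29.
Markov: P[X ≥ 29] ≤ μ/a = (37/4)/29 = 37/116.
Numerically: ≈ 0.318966.
(Since a = 29 > μ = 9.250000, the bound 37/116 is < 1 and informative.)

P[X ≥ 29] ≤ 37/116 ≈ 0.318966.


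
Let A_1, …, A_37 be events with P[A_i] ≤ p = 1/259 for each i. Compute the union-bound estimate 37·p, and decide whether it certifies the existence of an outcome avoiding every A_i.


Union bound: P[∪_{i=1}^{37} A_i] ≤ Σ_i P[A_i] ≤ 37·p = 37·(1/259) = 1/7.
Numerically: 1/7 ≈ 0.143.
Is 1/7 < 1? YES.
Since P[∪ A_i] ≤ 1/7 < 1, the complement has P[∩ A_i^c] ≥ 1 − 1/7 = 6/7 > 0, so some outcome avoids every A_i.

37·p = 1/7 ≈ 0.143; existence CERTIFIED by the union bound.


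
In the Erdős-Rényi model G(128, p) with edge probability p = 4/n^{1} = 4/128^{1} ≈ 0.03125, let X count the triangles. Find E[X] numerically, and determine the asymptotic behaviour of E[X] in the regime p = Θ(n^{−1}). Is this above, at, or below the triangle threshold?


Number of potential triangles: C(128, 3) = 341376.
Each occurs with probability p³ ≈ (0.03125)³ ≈ 3.05175781e-05.
By linearity: E[X] = C(128, 3)·p³ ≈ 341376 · 3.05175781e-05 ≈ 10.417969.
Here α = 1, so p = 4/n is exactly at the triangle threshold p ~ 1/n. Asymptotically E[X] → c³/6 = 4³/6 = 32/3 ≈ 10.666667, a bounded constant. In this regime the triangle count is asymptotically Poisson(c³/6).

E[X] ≈ 10.417969; in regime p = Θ(1/n^{1}) E[X] stays bounded (at the triangle threshold p ~ 1/n).


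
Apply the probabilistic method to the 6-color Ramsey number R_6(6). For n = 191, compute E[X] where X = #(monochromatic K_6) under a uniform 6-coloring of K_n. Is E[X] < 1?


E[X] = C(191, 6) · 6^{1 − 15} = 62291483793 · 6^{−14} = 62291483793/78364164096.
As a reduced fraction: E[X] = 6921275977/8707129344 ≈ 0.794898.
Is E[X] < 1? YES.
Since E[X] < 1, there exists a 6-coloring of K_{191} with no monochromatic K_6; hence R_6(6) > 191.

E[X] = 6921275977/8707129344 ≈ 0.794898; E[X] < 1, so R_6(6) > 191.


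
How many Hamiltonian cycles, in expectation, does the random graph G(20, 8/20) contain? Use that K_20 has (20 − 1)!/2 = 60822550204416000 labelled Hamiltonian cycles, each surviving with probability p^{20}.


K_20 has (20 − 1)!/2 = 60822550204416000 labelled Hamiltonian cycles.
For each such Hamiltonian cycle H, let X_H = 1 if all 20 edges of H are present in G. Then P[X_H = 1] = p^{20} = (2/5)^{20} = 1048576/95367431640625.
Summing the indicators: E[X] = Σ_H E[X_H] = 60822550204416000 · p^{20} = 60822550204416000 · 1048576/95367431640625 = 510216531225165692928/762939453125.
Numerically: E[X] ≈ 6.69e+08.

E[X] = 60822550204416000 · (2/5)^{20} = 510216531225165692928/762939453125 ≈ 6.69e+08.


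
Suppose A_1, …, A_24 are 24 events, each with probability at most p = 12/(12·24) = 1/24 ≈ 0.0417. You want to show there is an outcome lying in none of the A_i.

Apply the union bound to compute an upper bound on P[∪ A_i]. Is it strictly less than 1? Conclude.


Union bound: P[∪_{i=1}^{24} A_i] ≤ Σ_i P[A_i] ≤ 24·p = 24·(1/24) = 1.
Numerically: 1 ≈ 1.0000.
Is 1 < 1? NO.
Since the bound 1 is ≥ 1, the union bound is uninformative here; it does NOT by itself certify existence.

24·p = 1 ≈ 1.0000; existence NOT certified by the union bound.


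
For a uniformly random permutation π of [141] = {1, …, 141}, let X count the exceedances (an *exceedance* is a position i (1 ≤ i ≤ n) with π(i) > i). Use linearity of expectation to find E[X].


Write X = Σ_{i=1}^{141} X_i, where X_i = 1_{π(i) > i}.
For each fixed i, π(i) is uniform over {1, …, 141} (marginal of a uniform permutation), so P[π(i) > i] = (n − i)/n. Summing: Σ_{i=1}^{141} (n − i)/n = (0 + 1 + … + 140)/141 = 141(141 − 1)/(2·141) = (141 − 1)/2.
Hence E[X] = Σ_{i=1}^{141} (141 − i)/141 = 70 ≈ 70.000.

E[X] = 70 = 70.000.


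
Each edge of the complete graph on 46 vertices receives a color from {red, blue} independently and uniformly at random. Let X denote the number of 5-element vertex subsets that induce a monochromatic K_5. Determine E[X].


Let X = Σ_S X_S over the C(46, 5) = 1370754 subsets S of size 5, where X_S = 1 if the K_5 on S is monochromatic.
For a fixed S, the K_5 on S has C(5, 2) = 10 edges. P[all 10 edges red] = (1/2)^10, and likewise for blue, so P[monochromatic] = 2·(1/2)^10 = 2^{1 − 10} = 1/512.
Summing: E[X] = C(46, 5) · 2^{1 − 10} = 1370754 · 1/512 = 685377/256.
Numerically: E[X] ≈ 2677.253906.

E[X] = C(46,5)·2^(1−C(5,2)) = 685377/256 ≈ 2677.253906.


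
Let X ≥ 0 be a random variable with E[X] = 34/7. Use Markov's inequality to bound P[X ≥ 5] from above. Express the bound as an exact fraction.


μ = E[X] = 34/7, a = 5.
Markov: P[X ≥ 5] ≤ μ/a = (34/7)/5 = 34/35.
Numerically: ≈ 0.9714.
(Since a = 5 > μ = 4.8571, the bound 34/35 is < 1 and informative.)

P[X ≥ 5] ≤ 34/35 ≈ 0.9714.


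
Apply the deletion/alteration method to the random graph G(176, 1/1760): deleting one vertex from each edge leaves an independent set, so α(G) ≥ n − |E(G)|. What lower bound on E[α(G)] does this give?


E[|E(G)|] = C(176, 2)·p = 15400 · (1/1760) = 35/4.
E[α(G)] ≥ n − E[|E(G)|] = 176 − 35/4 = 669/4.
Numerically: ≈ 167.250.
(This is only a lower bound; the true E[α(G)] may be larger.)

E[α(G)] ≥ 669/4 ≈ 167.250.


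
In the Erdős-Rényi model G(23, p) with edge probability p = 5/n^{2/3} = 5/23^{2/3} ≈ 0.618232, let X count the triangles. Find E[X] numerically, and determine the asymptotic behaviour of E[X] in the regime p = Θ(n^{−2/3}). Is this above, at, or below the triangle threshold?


Number of potential triangles: C(23, 3) = 1771.
Each occurs with probability p³ ≈ (0.618232)³ ≈ 2.36294896e-01.
By linearity: E[X] = C(23, 3)·p³ ≈ 1771 · 2.36294896e-01 ≈ 418.478261.
Since α = 2/3 < 1, p = c/n^{2/3} ≫ 1/n is above the triangle threshold p ~ 1/n. Asymptotically E[X] ~ (c³/6)·n^{3(1−α)} = (5³/6)·n^{1} → ∞; triangles are abundant w.h.p.

E[X] ≈ 418.478261; in regime p = Θ(1/n^{2/3}) E[X] diverges (above the triangle threshold p ~ 1/n).


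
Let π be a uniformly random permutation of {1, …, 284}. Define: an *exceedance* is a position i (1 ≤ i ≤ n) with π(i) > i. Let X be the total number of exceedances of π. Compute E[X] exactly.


Write X = Σ_{i=1}^{284} X_i, where X_i = 1_{π(i) > i}.
For each fixed i, π(i) is uniform over {1, …, 284} (marginal of a uniform permutation), so P[π(i) > i] = (n − i)/n. Summing: Σ_{i=1}^{284} (n − i)/n = (0 + 1 + … + 283)/284 = 284(284 − 1)/(2·284) = (284 − 1)/2.
Hence E[X] = Σ_{i=1}^{284} (284 − i)/284 = 283/2 ≈ 141.50000.

E[X] = 283/2 = 141.50000.


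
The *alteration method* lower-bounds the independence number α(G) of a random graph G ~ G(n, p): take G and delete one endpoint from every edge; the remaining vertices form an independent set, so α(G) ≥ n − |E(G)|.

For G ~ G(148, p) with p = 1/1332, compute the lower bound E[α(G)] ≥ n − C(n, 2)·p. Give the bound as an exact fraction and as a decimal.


E[|E(G)|] = C(148, 2)·p = 10878 · (1/1332) = 49/6.
E[α(G)] ≥ n − E[|E(G)|] = 148 − 49/6 = 839/6.
Numerically: ≈ 139.833.
(This is only a lower bound; the true E[α(G)] may be larger.)

E[α(G)] ≥ 839/6 ≈ 139.833.


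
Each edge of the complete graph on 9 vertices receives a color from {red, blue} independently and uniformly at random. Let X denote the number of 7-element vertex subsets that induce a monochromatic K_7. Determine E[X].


Let X = Σ_S X_S over the C(9, 7) = 36 subsets S of size 7, where X_S = 1 if the K_7 on S is monochromatic.
For a fixed S, the K_7 on S has C(7, 2) = 21 edges. P[all 21 edges red] = (1/2)^21, and likewise for blue, so P[monochromatic] = 2·(1/2)^21 = 2^{1 − 21} = 1/1048576.
By linearity: E[X] = C(9, 7) · 2^{1 − 21} = 36 · 1/1048576 = 9/262144.
Numerically: E[X] ≈ 0.000034.

E[X] = C(9,7)·2^(1−C(7,2)) = 9/262144 ≈ 0.000034.


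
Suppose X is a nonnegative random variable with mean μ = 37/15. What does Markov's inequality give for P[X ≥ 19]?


μ = E[X] = 37/15, a = 19.
Markov: P[X ≥ 19] ≤ μ/a = (37/15)/19 = 37/285.
Numerically: ≈ 0.1298.
(Since a = 19 > μ = 2.4667, the bound 37/285 is < 1 and informative.)

P[X ≥ 19] ≤ 37/285 ≈ 0.1298.


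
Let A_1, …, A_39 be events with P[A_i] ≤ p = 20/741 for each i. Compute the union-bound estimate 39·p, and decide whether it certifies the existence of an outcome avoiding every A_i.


Union bound: P[∪_{i=1}^{39} A_i] ≤ Σ_i P[A_i] ≤ 39·p = 39·(20/741) = 20/19.
Numerically: 20/19 ≈ 1.0526316.
Is 20/19 < 1? NO.
Since the bound 20/19 is ≥ 1, the union bound is uninformative here; it does NOT by itself certify existence.

39·p = 20/19 ≈ 1.0526316; existence NOT certified by the union bound.


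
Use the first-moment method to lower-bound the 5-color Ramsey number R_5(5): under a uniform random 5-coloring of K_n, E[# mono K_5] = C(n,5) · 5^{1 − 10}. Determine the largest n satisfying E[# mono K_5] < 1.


We need C(n, 5) · 5^{1 − 10} < 1, i.e. C(n, 5) < 5^{10 − 1} = 1953125.
Check values of n near the boundary:
  n = 44: C(44, 5) = 1086008; 1086008 < 1953125? YES
  n = 45: C(45, 5) = 1221759; 1221759 < 1953125? YES
  n = 46: C(46, 5) = 1370754; 1370754 < 1953125? YES
  n = 47: C(47, 5) = 1533939; 1533939 < 1953125? YES
  n = 48: C(48, 5) = 1712304; 1712304 < 1953125? YES
  n = 49: C(49, 5) = 1906884; 1906884 < 1953125? YES
  n = 50: C(50, 5) = 2118760; 2118760 < 1953125? NO
  n = 51: C(51, 5) = 2349060; 2349060 < 1953125? NO
The largest n with C(n, 5) < 1953125 is n = 49 (where E[X] = 1906884/1953125 ≈ 0.9763). Hence R_5(5) > 49, i.e. R_5(5) ≥ 50.

Largest n = 49; hence R_5(5) > 49.


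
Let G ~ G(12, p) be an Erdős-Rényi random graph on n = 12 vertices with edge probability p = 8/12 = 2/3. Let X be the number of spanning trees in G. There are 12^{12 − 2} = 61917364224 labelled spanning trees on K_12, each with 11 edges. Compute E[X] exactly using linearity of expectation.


K_12 has 12^{12 − 2} = 61917364224 labelled spanning trees.
For each such spanning tree H, let X_H = 1 if all 11 edges of H are present in G. Then P[X_H = 1] = p^{11} = (2/3)^{11} = 2048/177147.
Summing the indicators: E[X] = Σ_H E[X_H] = 61917364224 · p^{11} = 61917364224 · 2048/177147 = 2147483648/3.
Numerically: E[X] ≈ 7.16e+08.

E[X] = 61917364224 · (2/3)^{11} = 2147483648/3 ≈ 7.16e+08.


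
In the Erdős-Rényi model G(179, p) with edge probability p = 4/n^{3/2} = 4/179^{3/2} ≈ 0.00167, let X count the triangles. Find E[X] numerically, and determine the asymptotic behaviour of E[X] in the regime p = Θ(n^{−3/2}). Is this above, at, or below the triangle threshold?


Number of potential triangles: C(179, 3) = 939929.
Each occurs with probability p³ ≈ (0.00167)³ ≈ 4.65952e-09.
By linearity: E[X] = C(179, 3)·p³ ≈ 939929 · 4.65952e-09 ≈ 0.004.
Since α = 3/2 > 1, p = c/n^{3/2} = o(1/n) is below the triangle threshold p ~ 1/n. Asymptotically E[X] ~ (c³/6)·n^{3(1−α)} = (4³/6)·n^{-1.5} → 0, so by Markov's inequality G has no triangles w.h.p.

E[X] ≈ 0.004; in regime p = Θ(1/n^{3/2}) E[X] tends to 0 (below the triangle threshold p ~ 1/n).


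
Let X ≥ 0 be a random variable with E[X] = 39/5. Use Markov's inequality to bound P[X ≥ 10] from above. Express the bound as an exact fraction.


μ = E[X] = 39/5, a = 10.
Markov: P[X ≥ 10] ≤ μ/a = (39/5)/10 = 39/50.
Numerically: ≈ 0.780000.
(Since a = 10 > μ = 7.800000, the bound 39/50 is < 1 and informative.)

P[X ≥ 10] ≤ 39/50 ≈ 0.780000.


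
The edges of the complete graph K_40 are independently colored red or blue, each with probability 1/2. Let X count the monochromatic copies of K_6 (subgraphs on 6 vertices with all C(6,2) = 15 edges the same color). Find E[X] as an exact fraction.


Let X = Σ_S X_S over the C(40, 6) = 3838380 subsets S of size 6, where X_S = 1 if the K_6 on S is monochromatic.
For a fixed S, the K_6 on S has C(6, 2) = 15 edges. P[all 15 edges red] = (1/2)^15, and likewise for blue, so P[monochromatic] = 2·(1/2)^15 = 2^{1 − 15} = 1/16384.
Summing: E[X] = C(40, 6) · 2^{1 − 15} = 3838380 · 1/16384 = 959595/4096.
Numerically: E[X] ≈ 234.276123.

E[X] = C(40,6)·2^(1−C(6,2)) = 959595/4096 ≈ 234.276123.


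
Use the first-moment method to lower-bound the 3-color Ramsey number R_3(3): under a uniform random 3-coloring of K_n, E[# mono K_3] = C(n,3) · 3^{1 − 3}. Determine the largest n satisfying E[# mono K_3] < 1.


We need C(n, 3) · 3^{1 − 3} < 1, i.e. C(n, 3) < 3^{3 − 1} = 9.
Check values of n near the boundary:
  n = 3: C(3, 3) = 1; 1 < 9? YES
  n = 4: C(4, 3) = 4; 4 < 9? YES
  n = 5: C(5, 3) = 10; 10 < 9? NO
  n = 6: C(6, 3) = 20; 20 < 9? NO
The largest n with C(n, 3) < 9 is n = 4 (where E[X] = 4/9 ≈ 0.444). Hence R_3(3) > 4, i.e. R_3(3) ≥ 5.

Largest n = 4; hence R_3(3) > 4.
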